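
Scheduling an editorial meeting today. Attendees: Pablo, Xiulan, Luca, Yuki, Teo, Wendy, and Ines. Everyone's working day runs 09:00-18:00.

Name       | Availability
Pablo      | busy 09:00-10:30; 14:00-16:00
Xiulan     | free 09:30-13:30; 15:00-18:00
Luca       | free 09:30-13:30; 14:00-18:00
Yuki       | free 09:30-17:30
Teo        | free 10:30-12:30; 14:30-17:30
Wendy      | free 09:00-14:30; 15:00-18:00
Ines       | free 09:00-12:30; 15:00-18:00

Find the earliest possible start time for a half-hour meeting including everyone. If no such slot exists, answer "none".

Pablo free: 10:30-14:00, 16:00-18:00 (invert busy blocks within the working day).
Xiulan free: 09:30-13:30, 15:00-18:00.
Luca free: 09:30-13:30, 14:00-18:00.
Yuki free: 09:30-17:30.
Teo free: 10:30-12:30, 14:30-17:30.
Wendy free: 09:00-14:30, 15:00-18:00.
Ines free: 09:00-12:30, 15:00-18:00.
Pablo ∩ Xiulan: 10:30-13:30, 16:00-18:00.
Pablo ∩ Xiulan ∩ Luca: 10:30-13:30, 16:00-18:00.
Pablo ∩ Xiulan ∩ Luca ∩ Yuki: 10:30-13:30, 16:00-17:30.
Pablo ∩ Xiulan ∩ Luca ∩ Yuki ∩ Teo: 10:30-12:30, 16:00-17:30.
Pablo ∩ Xiulan ∩ Luca ∩ Yuki ∩ Teo ∩ Wendy: 10:30-12:30, 16:00-17:30.
Pablo ∩ Xiulan ∩ Luca ∩ Yuki ∩ Teo ∩ Wendy ∩ Ines: 10:30-12:30, 16:00-17:30.
The first common window of at least 30 minutes is 10:30-12:30, so the earliest start is 10:30.

10:30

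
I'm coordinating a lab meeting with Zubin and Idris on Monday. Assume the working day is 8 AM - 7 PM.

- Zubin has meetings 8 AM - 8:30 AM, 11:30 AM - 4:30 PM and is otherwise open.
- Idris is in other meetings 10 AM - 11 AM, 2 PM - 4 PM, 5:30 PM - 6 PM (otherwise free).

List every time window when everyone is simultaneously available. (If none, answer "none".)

Zubin free: 08:30-11:30, 16:30-19:00 (invert busy blocks within the working day).
Idris free: 08:00-10:00, 11:00-14:00, 16:00-17:30, 18:00-19:00 (invert busy blocks within the working day).
Zubin ∩ Idris: 08:30-10:00, 11:00-11:30, 16:30-17:30, 18:00-19:00.
Those are the intersection windows.

08:30-10:00, 11:00-11:30, 16:30-17:30, 18:00-19:00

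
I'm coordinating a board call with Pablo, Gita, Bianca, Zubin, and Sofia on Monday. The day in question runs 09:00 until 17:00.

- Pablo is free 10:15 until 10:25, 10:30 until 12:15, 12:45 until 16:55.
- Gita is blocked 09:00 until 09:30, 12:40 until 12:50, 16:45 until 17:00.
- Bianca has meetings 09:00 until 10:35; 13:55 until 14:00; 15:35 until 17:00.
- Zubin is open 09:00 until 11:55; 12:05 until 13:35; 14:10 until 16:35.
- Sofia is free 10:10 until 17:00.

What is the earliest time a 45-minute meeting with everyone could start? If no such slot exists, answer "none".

10:35

Pablo free: 10:15-10:25, 10:30-12:15, 12:45-16:55.
Gita free: 09:30-12:40, 12:50-16:45 (invert busy blocks within the working day).
Bianca free: 10:35-13:55, 14:00-15:35 (invert busy blocks within the working day).
Zubin free: 09:00-11:55, 12:05-13:35, 14:10-16:35.
Sofia free: 10:10-17:00.
Pablo ∩ Gita: 10:15-10:25, 10:30-12:15, 12:50-16:45.
Pablo ∩ Gita ∩ Bianca: 10:35-12:15, 12:50-13:55, 14:00-15:35.
Pablo ∩ Gita ∩ Bianca ∩ Zubin: 10:35-11:55, 12:05-12:15, 12:50-13:35, 14:10-15:35.
Pablo ∩ Gita ∩ Bianca ∩ Zubin ∩ Sofia: 10:35-11:55, 12:05-12:15, 12:50-13:35, 14:10-15:35.
Those are the intersection windows.
The first common window of at least 45 minutes is 10:35-11:55, so the earliest start is 10:35.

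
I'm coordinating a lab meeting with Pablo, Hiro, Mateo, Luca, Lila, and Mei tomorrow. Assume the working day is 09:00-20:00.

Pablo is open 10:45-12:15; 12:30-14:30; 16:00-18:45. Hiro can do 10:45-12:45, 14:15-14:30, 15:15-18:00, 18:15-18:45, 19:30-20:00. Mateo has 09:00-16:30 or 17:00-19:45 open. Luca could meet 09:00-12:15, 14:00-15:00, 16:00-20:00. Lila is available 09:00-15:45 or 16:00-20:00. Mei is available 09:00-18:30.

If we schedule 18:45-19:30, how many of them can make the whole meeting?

Mateo, Luca, and Lila can make the full 18:45-19:30 slot — that's 3.

3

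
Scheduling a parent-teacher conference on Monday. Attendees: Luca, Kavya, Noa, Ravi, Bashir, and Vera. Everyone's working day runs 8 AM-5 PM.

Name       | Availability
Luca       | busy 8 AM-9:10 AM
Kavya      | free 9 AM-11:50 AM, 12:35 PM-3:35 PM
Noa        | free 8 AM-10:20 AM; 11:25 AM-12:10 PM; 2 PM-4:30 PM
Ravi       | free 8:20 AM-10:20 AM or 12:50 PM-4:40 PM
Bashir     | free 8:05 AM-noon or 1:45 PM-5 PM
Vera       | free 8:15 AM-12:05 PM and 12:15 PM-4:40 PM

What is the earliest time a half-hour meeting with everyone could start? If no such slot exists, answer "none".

Luca free: 09:10-17:00 (invert busy blocks within the working day).
Kavya free: 09:00-11:50, 12:35-15:35.
Noa free: 08:00-10:20, 11:25-12:10, 14:00-16:30.
Ravi free: 08:20-10:20, 12:50-16:40.
Bashir free: 08:05-12:00, 13:45-17:00.
Vera free: 08:15-12:05, 12:15-16:40.
Luca ∩ Kavya: 09:10-11:50, 12:35-15:35.
Luca ∩ Kavya ∩ Noa: 09:10-10:20, 11:25-11:50, 14:00-15:35.
Luca ∩ Kavya ∩ Noa ∩ Ravi: 09:10-10:20, 14:00-15:35.
Luca ∩ Kavya ∩ Noa ∩ Ravi ∩ Bashir: 09:10-10:20, 14:00-15:35.
Luca ∩ Kavya ∩ Noa ∩ Ravi ∩ Bashir ∩ Vera: 09:10-10:20, 14:00-15:35.
The first common window of at least 30 minutes is 09:10-10:20, so the earliest start is 09:10.

09:10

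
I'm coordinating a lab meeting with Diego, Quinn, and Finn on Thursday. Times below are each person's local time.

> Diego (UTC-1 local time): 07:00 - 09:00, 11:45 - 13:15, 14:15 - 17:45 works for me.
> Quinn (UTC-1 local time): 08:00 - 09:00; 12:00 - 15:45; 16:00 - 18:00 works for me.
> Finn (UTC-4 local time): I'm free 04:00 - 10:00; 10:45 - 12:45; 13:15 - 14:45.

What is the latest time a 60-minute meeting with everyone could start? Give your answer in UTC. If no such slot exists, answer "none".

17:45

Diego in UTC: 08:00-10:00, 12:45-14:15, 15:15-18:45 (add 1h to convert from UTC-1).
Quinn in UTC: 09:00-10:00, 13:00-16:45, 17:00-19:00 (add 1h to convert from UTC-1).
Finn in UTC: 08:00-14:00, 14:45-16:45, 17:15-18:45 (add 4h to convert from UTC-4).
Diego ∩ Quinn: 09:00-10:00, 13:00-14:15, 15:15-16:45, 17:00-18:45.
Diego ∩ Quinn ∩ Finn: 09:00-10:00, 13:00-14:00, 15:15-16:45, 17:15-18:45.
So the common availability across everyone is 09:00-10:00, 13:00-14:00, 15:15-16:45, 17:15-18:45.
The last common window of at least 60 minutes is 17:15-18:45; a 60-minute meeting can start as late as 17:45 and still end by 18:45.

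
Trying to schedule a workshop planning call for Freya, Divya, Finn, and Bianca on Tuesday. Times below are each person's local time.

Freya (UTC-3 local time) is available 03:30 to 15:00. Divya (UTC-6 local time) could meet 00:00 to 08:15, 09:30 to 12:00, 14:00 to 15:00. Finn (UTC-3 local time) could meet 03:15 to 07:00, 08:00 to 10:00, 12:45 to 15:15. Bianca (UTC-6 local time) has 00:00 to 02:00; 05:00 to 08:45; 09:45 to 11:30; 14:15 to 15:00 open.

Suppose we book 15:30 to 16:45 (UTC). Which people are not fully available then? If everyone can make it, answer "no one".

Freya in UTC: 06:30-18:00 (add 3h to convert from UTC-3).
Divya in UTC: 06:00-14:15, 15:30-18:00, 20:00-21:00 (add 6h to convert from UTC-6).
Finn in UTC: 06:15-10:00, 11:00-13:00, 15:45-18:15 (add 3h to convert from UTC-3).
Bianca in UTC: 06:00-08:00, 11:00-14:45, 15:45-17:30, 20:15-21:00 (add 6h to convert from UTC-6).
Freya: free for 15:30-16:45. Divya: free for 15:30-16:45. Finn: not fully free for 15:30-16:45. Bianca: not fully free for 15:30-16:45.

Bianca, Finn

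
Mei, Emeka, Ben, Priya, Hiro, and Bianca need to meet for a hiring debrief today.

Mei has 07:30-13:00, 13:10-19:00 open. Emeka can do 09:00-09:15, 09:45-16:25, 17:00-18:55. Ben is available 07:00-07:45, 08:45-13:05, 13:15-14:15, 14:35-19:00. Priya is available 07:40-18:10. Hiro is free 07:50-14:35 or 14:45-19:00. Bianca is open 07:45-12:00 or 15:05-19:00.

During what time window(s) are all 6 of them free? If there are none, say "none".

09:00-09:15, 09:45-12:00, 15:05-16:25, 17:00-18:10

Mei ∩ Emeka: 09:00-09:15, 09:45-13:00, 13:10-16:25, 17:00-18:55.
Mei ∩ Emeka ∩ Ben: 09:00-09:15, 09:45-13:00, 13:15-14:15, 14:35-16:25, 17:00-18:55.
Mei ∩ Emeka ∩ Ben ∩ Priya: 09:00-09:15, 09:45-13:00, 13:15-14:15, 14:35-16:25, 17:00-18:10.
Mei ∩ Emeka ∩ Ben ∩ Priya ∩ Hiro: 09:00-09:15, 09:45-13:00, 13:15-14:15, 14:45-16:25, 17:00-18:10.
Mei ∩ Emeka ∩ Ben ∩ Priya ∩ Hiro ∩ Bianca: 09:00-09:15, 09:45-12:00, 15:05-16:25, 17:00-18:10.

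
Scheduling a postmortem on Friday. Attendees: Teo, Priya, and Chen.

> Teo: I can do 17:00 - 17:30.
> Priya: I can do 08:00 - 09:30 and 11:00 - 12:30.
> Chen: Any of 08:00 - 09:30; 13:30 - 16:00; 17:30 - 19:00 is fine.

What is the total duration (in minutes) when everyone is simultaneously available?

Teo ∩ Priya: ∅.
Teo ∩ Priya ∩ Chen: ∅.
There is no time when everyone is free.
There is no common window, so the total is 0 minutes.

0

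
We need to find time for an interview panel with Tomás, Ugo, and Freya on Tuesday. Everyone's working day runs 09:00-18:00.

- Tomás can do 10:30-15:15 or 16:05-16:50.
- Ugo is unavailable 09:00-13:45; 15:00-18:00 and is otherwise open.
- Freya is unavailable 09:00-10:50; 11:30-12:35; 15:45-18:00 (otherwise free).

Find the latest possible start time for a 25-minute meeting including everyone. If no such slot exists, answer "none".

Tomás free: 10:30-15:15, 16:05-16:50.
Ugo free: 13:45-15:00 (invert busy blocks within the working day).
Freya free: 10:50-11:30, 12:35-15:45 (invert busy blocks within the working day).
Tomás ∩ Ugo: 13:45-15:00.
Tomás ∩ Ugo ∩ Freya: 13:45-15:00.
So the common availability across everyone is 13:45-15:00.
The last common window of at least 25 minutes is 13:45-15:00; a 25-minute meeting can start as late as 14:35 and still end by 15:00.

14:35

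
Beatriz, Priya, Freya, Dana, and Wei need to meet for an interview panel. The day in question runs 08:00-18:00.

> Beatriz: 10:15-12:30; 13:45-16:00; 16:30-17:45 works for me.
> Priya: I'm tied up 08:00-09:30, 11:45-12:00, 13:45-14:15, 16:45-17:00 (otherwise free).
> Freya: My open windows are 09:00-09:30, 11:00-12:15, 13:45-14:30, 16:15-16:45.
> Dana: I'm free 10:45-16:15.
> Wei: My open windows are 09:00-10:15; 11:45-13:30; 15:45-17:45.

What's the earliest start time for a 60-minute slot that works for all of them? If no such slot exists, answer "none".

Beatriz free: 10:15-12:30, 13:45-16:00, 16:30-17:45.
Priya free: 09:30-11:45, 12:00-13:45, 14:15-16:45, 17:00-18:00 (invert busy blocks within the working day).
Freya free: 09:00-09:30, 11:00-12:15, 13:45-14:30, 16:15-16:45.
Dana free: 10:45-16:15.
Wei free: 09:00-10:15, 11:45-13:30, 15:45-17:45.
Beatriz ∩ Priya: 10:15-11:45, 12:00-12:30, 14:15-16:00, 16:30-16:45, 17:00-17:45.
Beatriz ∩ Priya ∩ Freya: 11:00-11:45, 12:00-12:15, 14:15-14:30, 16:30-16:45.
Beatriz ∩ Priya ∩ Freya ∩ Dana: 11:00-11:45, 12:00-12:15, 14:15-14:30.
Beatriz ∩ Priya ∩ Freya ∩ Dana ∩ Wei: 12:00-12:15.
No common window is at least 60 minutes long.

none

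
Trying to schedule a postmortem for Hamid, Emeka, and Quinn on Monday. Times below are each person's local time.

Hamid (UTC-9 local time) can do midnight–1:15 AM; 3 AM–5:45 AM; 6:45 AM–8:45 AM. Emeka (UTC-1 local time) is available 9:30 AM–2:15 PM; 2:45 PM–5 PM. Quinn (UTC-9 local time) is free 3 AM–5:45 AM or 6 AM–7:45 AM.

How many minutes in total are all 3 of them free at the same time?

225

Hamid in UTC: 09:00-10:15, 12:00-14:45, 15:45-17:45 (add 9h to convert from UTC-9).
Emeka in UTC: 10:30-15:15, 15:45-18:00 (add 1h to convert from UTC-1).
Quinn in UTC: 12:00-14:45, 15:00-16:45 (add 9h to convert from UTC-9).
Hamid ∩ Emeka: 12:00-14:45, 15:45-17:45.
Hamid ∩ Emeka ∩ Quinn: 12:00-14:45, 15:45-16:45.
Summing the common windows: 165 + 60 = 225 minutes.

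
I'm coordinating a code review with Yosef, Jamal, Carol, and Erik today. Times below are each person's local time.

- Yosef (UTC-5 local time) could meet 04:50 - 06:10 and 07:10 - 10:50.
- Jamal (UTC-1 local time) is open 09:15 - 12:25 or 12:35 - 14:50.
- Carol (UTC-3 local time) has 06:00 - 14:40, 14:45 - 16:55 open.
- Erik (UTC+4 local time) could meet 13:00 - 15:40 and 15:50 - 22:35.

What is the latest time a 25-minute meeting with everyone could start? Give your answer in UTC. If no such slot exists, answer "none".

15:25

Yosef in UTC: 09:50-11:10, 12:10-15:50 (add 5h to convert from UTC-5).
Jamal in UTC: 10:15-13:25, 13:35-15:50 (add 1h to convert from UTC-1).
Carol in UTC: 09:00-17:40, 17:45-19:55 (add 3h to convert from UTC-3).
Erik in UTC: 09:00-11:40, 11:50-18:35 (subtract 4h to convert from UTC+4).
Yosef ∩ Jamal: 10:15-11:10, 12:10-13:25, 13:35-15:50.
Yosef ∩ Jamal ∩ Carol: 10:15-11:10, 12:10-13:25, 13:35-15:50.
Yosef ∩ Jamal ∩ Carol ∩ Erik: 10:15-11:10, 12:10-13:25, 13:35-15:50.
Those are the intersection windows.
The last common window of at least 25 minutes is 13:35-15:50; a 25-minute meeting can start as late as 15:25 and still end by 15:50.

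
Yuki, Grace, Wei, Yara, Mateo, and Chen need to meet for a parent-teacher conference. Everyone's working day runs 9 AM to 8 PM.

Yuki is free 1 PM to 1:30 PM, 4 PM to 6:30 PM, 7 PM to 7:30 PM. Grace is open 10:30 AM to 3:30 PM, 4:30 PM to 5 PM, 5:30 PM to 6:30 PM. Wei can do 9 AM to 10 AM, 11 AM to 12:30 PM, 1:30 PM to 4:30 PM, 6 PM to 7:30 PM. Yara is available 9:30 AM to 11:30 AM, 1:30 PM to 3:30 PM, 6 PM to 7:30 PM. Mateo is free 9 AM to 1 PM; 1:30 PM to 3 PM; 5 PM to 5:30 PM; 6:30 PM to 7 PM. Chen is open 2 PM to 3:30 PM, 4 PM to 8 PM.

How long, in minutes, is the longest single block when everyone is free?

0

Yuki ∩ Grace: 13:00-13:30, 16:30-17:00, 17:30-18:30.
Yuki ∩ Grace ∩ Wei: 18:00-18:30.
Yuki ∩ Grace ∩ Wei ∩ Yara: 18:00-18:30.
Yuki ∩ Grace ∩ Wei ∩ Yara ∩ Mateo: ∅.
Yuki ∩ Grace ∩ Wei ∩ Yara ∩ Mateo ∩ Chen: ∅.
There is no time when everyone is free.
No common window exists, so the longest block is 0 minutes.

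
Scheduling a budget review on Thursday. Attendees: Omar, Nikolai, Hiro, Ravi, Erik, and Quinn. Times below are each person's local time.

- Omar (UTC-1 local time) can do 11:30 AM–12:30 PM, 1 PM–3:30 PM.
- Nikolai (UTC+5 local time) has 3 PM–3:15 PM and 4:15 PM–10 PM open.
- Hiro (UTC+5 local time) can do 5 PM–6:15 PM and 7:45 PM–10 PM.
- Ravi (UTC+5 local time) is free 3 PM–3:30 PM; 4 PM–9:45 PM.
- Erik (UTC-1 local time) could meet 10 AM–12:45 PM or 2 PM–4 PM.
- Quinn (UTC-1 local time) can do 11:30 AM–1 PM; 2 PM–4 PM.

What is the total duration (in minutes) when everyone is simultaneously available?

Omar in UTC: 12:30-13:30, 14:00-16:30 (add 1h to convert from UTC-1).
Nikolai in UTC: 10:00-10:15, 11:15-17:00 (subtract 5h to convert from UTC+5).
Hiro in UTC: 12:00-13:15, 14:45-17:00 (subtract 5h to convert from UTC+5).
Ravi in UTC: 10:00-10:30, 11:00-16:45 (subtract 5h to convert from UTC+5).
Erik in UTC: 11:00-13:45, 15:00-17:00 (add 1h to convert from UTC-1).
Quinn in UTC: 12:30-14:00, 15:00-17:00 (add 1h to convert from UTC-1).
Omar ∩ Nikolai: 12:30-13:30, 14:00-16:30.
Omar ∩ Nikolai ∩ Hiro: 12:30-13:15, 14:45-16:30.
Omar ∩ Nikolai ∩ Hiro ∩ Ravi: 12:30-13:15, 14:45-16:30.
Omar ∩ Nikolai ∩ Hiro ∩ Ravi ∩ Erik: 12:30-13:15, 15:00-16:30.
Omar ∩ Nikolai ∩ Hiro ∩ Ravi ∩ Erik ∩ Quinn: 12:30-13:15, 15:00-16:30.
Those are the intersection windows.
Summing the common windows: 45 + 90 = 135 minutes.

135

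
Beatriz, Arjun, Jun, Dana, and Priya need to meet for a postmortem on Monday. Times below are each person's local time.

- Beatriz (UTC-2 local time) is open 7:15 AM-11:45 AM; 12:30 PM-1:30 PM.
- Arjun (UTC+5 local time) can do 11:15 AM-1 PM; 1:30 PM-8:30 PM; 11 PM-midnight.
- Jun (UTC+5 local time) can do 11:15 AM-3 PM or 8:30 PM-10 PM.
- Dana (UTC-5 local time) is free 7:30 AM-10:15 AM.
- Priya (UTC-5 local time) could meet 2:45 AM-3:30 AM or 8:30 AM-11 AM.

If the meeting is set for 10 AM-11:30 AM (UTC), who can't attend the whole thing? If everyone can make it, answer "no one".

Beatriz in UTC: 09:15-13:45, 14:30-15:30 (add 2h to convert from UTC-2).
Arjun in UTC: 06:15-08:00, 08:30-15:30, 18:00-19:00 (subtract 5h to convert from UTC+5).
Jun in UTC: 06:15-10:00, 15:30-17:00 (subtract 5h to convert from UTC+5).
Dana in UTC: 12:30-15:15 (add 5h to convert from UTC-5).
Priya in UTC: 07:45-08:30, 13:30-16:00 (add 5h to convert from UTC-5).
Beatriz: free for 10:00-11:30. Arjun: free for 10:00-11:30. Jun: not fully free for 10:00-11:30. Dana: not fully free for 10:00-11:30. Priya: not fully free for 10:00-11:30.

Dana, Jun, Priya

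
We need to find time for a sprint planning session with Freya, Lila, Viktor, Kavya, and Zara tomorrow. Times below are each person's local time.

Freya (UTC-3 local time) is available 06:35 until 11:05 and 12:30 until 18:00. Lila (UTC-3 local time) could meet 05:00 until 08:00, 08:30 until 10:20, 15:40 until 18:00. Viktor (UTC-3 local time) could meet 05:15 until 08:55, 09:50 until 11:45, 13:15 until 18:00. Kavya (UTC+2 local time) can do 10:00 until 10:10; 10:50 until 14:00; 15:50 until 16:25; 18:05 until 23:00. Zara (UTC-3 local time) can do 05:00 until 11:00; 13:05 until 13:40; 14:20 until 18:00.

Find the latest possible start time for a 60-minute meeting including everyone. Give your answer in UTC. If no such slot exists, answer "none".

Freya in UTC: 09:35-14:05, 15:30-21:00 (add 3h to convert from UTC-3).
Lila in UTC: 08:00-11:00, 11:30-13:20, 18:40-21:00 (add 3h to convert from UTC-3).
Viktor in UTC: 08:15-11:55, 12:50-14:45, 16:15-21:00 (add 3h to convert from UTC-3).
Kavya in UTC: 08:00-08:10, 08:50-12:00, 13:50-14:25, 16:05-21:00 (subtract 2h to convert from UTC+2).
Zara in UTC: 08:00-14:00, 16:05-16:40, 17:20-21:00 (add 3h to convert from UTC-3).
Freya ∩ Lila: 09:35-11:00, 11:30-13:20, 18:40-21:00.
Freya ∩ Lila ∩ Viktor: 09:35-11:00, 11:30-11:55, 12:50-13:20, 18:40-21:00.
Freya ∩ Lila ∩ Viktor ∩ Kavya: 09:35-11:00, 11:30-11:55, 18:40-21:00.
Freya ∩ Lila ∩ Viktor ∩ Kavya ∩ Zara: 09:35-11:00, 11:30-11:55, 18:40-21:00.
The last common window of at least 60 minutes is 18:40-21:00; a 60-minute meeting can start as late as 20:00 and still end by 21:00.

20:00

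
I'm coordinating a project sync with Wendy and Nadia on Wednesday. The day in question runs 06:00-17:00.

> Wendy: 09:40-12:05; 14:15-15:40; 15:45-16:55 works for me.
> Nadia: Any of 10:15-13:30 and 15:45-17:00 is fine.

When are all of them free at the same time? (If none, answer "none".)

10:15-12:05, 15:45-16:55

Wendy ∩ Nadia: 10:15-12:05, 15:45-16:55.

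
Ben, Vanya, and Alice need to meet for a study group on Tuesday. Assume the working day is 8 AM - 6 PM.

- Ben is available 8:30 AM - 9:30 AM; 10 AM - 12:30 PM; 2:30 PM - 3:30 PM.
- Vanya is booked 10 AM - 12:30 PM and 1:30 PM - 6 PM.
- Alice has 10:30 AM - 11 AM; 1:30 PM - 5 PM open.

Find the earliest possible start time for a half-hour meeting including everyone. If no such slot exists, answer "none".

Ben free: 08:30-09:30, 10:00-12:30, 14:30-15:30.
Vanya free: 08:00-10:00, 12:30-13:30 (invert busy blocks within the working day).
Alice free: 10:30-11:00, 13:30-17:00.
Ben ∩ Vanya: 08:30-09:30.
Ben ∩ Vanya ∩ Alice: ∅.
There is no time when everyone is free.
No common window is at least 30 minutes long.

none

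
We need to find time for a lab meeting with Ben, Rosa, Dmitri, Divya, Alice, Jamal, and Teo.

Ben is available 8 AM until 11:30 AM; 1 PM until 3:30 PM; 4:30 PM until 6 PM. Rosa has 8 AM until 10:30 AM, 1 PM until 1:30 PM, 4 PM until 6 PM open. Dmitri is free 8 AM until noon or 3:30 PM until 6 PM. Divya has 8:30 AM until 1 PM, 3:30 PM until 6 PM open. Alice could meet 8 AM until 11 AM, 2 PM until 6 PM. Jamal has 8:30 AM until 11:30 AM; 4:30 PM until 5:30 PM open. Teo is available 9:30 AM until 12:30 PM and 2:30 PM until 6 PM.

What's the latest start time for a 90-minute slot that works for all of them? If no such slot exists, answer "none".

none

Ben ∩ Rosa: 08:00-10:30, 13:00-13:30, 16:30-18:00.
Ben ∩ Rosa ∩ Dmitri: 08:00-10:30, 16:30-18:00.
Ben ∩ Rosa ∩ Dmitri ∩ Divya: 08:30-10:30, 16:30-18:00.
Ben ∩ Rosa ∩ Dmitri ∩ Divya ∩ Alice: 08:30-10:30, 16:30-18:00.
Ben ∩ Rosa ∩ Dmitri ∩ Divya ∩ Alice ∩ Jamal: 08:30-10:30, 16:30-17:30.
Ben ∩ Rosa ∩ Dmitri ∩ Divya ∩ Alice ∩ Jamal ∩ Teo: 09:30-10:30, 16:30-17:30.
Those are the intersection windows.
No common window is at least 90 minutes long.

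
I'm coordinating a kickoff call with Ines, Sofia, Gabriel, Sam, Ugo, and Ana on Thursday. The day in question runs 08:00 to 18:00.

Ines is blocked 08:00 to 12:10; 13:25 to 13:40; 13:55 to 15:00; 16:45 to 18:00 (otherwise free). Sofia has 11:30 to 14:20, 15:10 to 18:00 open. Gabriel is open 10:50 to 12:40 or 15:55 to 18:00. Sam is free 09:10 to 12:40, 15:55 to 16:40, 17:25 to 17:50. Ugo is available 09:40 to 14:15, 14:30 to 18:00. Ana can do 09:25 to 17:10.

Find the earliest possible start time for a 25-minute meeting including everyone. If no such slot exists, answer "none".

12:10

Ines free: 12:10-13:25, 13:40-13:55, 15:00-16:45 (invert busy blocks within the working day).
Sofia free: 11:30-14:20, 15:10-18:00.
Gabriel free: 10:50-12:40, 15:55-18:00.
Sam free: 09:10-12:40, 15:55-16:40, 17:25-17:50.
Ugo free: 09:40-14:15, 14:30-18:00.
Ana free: 09:25-17:10.
Ines ∩ Sofia: 12:10-13:25, 13:40-13:55, 15:10-16:45.
Ines ∩ Sofia ∩ Gabriel: 12:10-12:40, 15:55-16:45.
Ines ∩ Sofia ∩ Gabriel ∩ Sam: 12:10-12:40, 15:55-16:40.
Ines ∩ Sofia ∩ Gabriel ∩ Sam ∩ Ugo: 12:10-12:40, 15:55-16:40.
Ines ∩ Sofia ∩ Gabriel ∩ Sam ∩ Ugo ∩ Ana: 12:10-12:40, 15:55-16:40.
So the common availability across everyone is 12:10-12:40, 15:55-16:40.
The first common window of at least 25 minutes is 12:10-12:40, so the earliest start is 12:10.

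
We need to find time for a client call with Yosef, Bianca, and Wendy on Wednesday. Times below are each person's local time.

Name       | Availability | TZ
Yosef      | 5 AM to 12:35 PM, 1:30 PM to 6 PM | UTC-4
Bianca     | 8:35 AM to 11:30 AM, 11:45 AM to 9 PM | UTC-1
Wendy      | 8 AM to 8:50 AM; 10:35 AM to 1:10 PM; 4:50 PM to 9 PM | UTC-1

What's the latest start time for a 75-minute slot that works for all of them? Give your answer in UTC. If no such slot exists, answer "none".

20:45

Yosef in UTC: 09:00-16:35, 17:30-22:00 (add 4h to convert from UTC-4).
Bianca in UTC: 09:35-12:30, 12:45-22:00 (add 1h to convert from UTC-1).
Wendy in UTC: 09:00-09:50, 11:35-14:10, 17:50-22:00 (add 1h to convert from UTC-1).
Yosef ∩ Bianca: 09:35-12:30, 12:45-16:35, 17:30-22:00.
Yosef ∩ Bianca ∩ Wendy: 09:35-09:50, 11:35-12:30, 12:45-14:10, 17:50-22:00.
So the common availability across everyone is 09:35-09:50, 11:35-12:30, 12:45-14:10, 17:50-22:00.
The last common window of at least 75 minutes is 17:50-22:00; a 75-minute meeting can start as late as 20:45 and still end by 22:00.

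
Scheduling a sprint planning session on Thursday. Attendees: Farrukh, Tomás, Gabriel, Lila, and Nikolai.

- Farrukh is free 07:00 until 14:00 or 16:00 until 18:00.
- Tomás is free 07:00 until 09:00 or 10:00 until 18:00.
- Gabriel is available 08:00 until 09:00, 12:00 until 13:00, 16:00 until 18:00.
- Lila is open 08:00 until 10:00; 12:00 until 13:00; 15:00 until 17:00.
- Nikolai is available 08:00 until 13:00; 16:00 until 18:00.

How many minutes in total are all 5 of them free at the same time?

180

Farrukh ∩ Tomás: 07:00-09:00, 10:00-14:00, 16:00-18:00.
Farrukh ∩ Tomás ∩ Gabriel: 08:00-09:00, 12:00-13:00, 16:00-18:00.
Farrukh ∩ Tomás ∩ Gabriel ∩ Lila: 08:00-09:00, 12:00-13:00, 16:00-17:00.
Farrukh ∩ Tomás ∩ Gabriel ∩ Lila ∩ Nikolai: 08:00-09:00, 12:00-13:00, 16:00-17:00.
Summing the common windows: 60 + 60 + 60 = 180 minutes.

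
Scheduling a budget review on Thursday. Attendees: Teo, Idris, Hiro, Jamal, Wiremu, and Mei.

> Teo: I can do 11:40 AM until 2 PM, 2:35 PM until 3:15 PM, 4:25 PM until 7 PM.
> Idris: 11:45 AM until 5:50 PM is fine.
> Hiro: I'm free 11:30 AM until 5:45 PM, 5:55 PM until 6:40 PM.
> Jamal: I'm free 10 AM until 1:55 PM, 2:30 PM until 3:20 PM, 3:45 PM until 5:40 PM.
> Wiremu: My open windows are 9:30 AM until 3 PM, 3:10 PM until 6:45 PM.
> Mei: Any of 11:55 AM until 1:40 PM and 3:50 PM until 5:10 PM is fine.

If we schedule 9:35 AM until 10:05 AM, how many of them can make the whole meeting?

Wiremu can make the full 09:35-10:05 slot — that's 1.

1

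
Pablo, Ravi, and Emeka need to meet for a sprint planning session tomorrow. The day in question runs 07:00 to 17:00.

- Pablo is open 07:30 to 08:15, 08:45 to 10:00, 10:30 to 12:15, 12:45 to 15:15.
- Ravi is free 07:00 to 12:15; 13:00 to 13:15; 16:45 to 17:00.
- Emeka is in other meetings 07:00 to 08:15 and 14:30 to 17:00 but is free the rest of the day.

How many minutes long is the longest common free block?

105

Pablo free: 07:30-08:15, 08:45-10:00, 10:30-12:15, 12:45-15:15.
Ravi free: 07:00-12:15, 13:00-13:15, 16:45-17:00.
Emeka free: 08:15-14:30 (invert busy blocks within the working day).
Pablo ∩ Ravi: 07:30-08:15, 08:45-10:00, 10:30-12:15, 13:00-13:15.
Pablo ∩ Ravi ∩ Emeka: 08:45-10:00, 10:30-12:15, 13:00-13:15.
Those are the intersection windows.
The longest is 10:30-12:15 at 105 minutes.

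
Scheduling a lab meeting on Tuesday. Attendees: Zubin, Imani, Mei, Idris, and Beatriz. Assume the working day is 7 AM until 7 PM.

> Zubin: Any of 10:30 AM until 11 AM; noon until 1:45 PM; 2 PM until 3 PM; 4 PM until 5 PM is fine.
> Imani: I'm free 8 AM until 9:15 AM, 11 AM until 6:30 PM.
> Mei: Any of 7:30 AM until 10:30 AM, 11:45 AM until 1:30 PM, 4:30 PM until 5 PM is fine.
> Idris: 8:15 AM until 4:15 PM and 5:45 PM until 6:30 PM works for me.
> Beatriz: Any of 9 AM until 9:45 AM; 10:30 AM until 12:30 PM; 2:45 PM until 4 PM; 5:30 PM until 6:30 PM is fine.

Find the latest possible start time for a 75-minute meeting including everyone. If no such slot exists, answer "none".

none

Zubin ∩ Imani: 12:00-13:45, 14:00-15:00, 16:00-17:00.
Zubin ∩ Imani ∩ Mei: 12:00-13:30, 16:30-17:00.
Zubin ∩ Imani ∩ Mei ∩ Idris: 12:00-13:30.
Zubin ∩ Imani ∩ Mei ∩ Idris ∩ Beatriz: 12:00-12:30.
No common window is at least 75 minutes long.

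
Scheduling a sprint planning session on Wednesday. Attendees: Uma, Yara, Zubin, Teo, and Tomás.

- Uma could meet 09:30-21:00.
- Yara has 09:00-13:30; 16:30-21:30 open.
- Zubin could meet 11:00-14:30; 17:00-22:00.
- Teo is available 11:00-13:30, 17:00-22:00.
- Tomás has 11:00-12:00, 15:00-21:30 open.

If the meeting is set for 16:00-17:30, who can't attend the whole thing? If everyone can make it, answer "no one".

Uma: free for 16:00-17:30. Yara: not fully free for 16:00-17:30. Zubin: not fully free for 16:00-17:30. Teo: not fully free for 16:00-17:30. Tomás: free for 16:00-17:30.

Teo, Yara, Zubin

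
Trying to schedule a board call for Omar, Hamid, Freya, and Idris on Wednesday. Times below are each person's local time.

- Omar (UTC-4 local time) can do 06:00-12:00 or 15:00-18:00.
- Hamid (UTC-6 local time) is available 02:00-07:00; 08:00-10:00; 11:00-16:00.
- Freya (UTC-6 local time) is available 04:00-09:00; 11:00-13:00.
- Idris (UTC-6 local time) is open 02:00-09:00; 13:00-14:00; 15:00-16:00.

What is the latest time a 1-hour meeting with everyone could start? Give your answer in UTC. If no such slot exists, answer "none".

14:00

Omar in UTC: 10:00-16:00, 19:00-22:00 (add 4h to convert from UTC-4).
Hamid in UTC: 08:00-13:00, 14:00-16:00, 17:00-22:00 (add 6h to convert from UTC-6).
Freya in UTC: 10:00-15:00, 17:00-19:00 (add 6h to convert from UTC-6).
Idris in UTC: 08:00-15:00, 19:00-20:00, 21:00-22:00 (add 6h to convert from UTC-6).
Omar ∩ Hamid: 10:00-13:00, 14:00-16:00, 19:00-22:00.
Omar ∩ Hamid ∩ Freya: 10:00-13:00, 14:00-15:00.
Omar ∩ Hamid ∩ Freya ∩ Idris: 10:00-13:00, 14:00-15:00.
The last common window of at least 60 minutes is 14:00-15:00; a 60-minute meeting can start as late as 14:00 and still end by 15:00.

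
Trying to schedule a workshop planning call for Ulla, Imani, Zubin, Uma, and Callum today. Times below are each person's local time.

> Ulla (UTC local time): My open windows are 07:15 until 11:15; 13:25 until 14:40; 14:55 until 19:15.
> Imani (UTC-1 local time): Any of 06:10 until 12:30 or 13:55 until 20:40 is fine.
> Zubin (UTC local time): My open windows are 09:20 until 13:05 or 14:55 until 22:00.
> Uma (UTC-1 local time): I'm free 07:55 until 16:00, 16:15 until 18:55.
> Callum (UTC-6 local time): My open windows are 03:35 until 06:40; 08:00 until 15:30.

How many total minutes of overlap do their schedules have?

Ulla in UTC: 07:15-11:15, 13:25-14:40, 14:55-19:15.
Imani in UTC: 07:10-13:30, 14:55-21:40 (add 1h to convert from UTC-1).
Zubin in UTC: 09:20-13:05, 14:55-22:00.
Uma in UTC: 08:55-17:00, 17:15-19:55 (add 1h to convert from UTC-1).
Callum in UTC: 09:35-12:40, 14:00-21:30 (add 6h to convert from UTC-6).
Ulla ∩ Imani: 07:15-11:15, 13:25-13:30, 14:55-19:15.
Ulla ∩ Imani ∩ Zubin: 09:20-11:15, 14:55-19:15.
Ulla ∩ Imani ∩ Zubin ∩ Uma: 09:20-11:15, 14:55-17:00, 17:15-19:15.
Ulla ∩ Imani ∩ Zubin ∩ Uma ∩ Callum: 09:35-11:15, 14:55-17:00, 17:15-19:15.
Summing the common windows: 100 + 125 + 120 = 345 minutes.

345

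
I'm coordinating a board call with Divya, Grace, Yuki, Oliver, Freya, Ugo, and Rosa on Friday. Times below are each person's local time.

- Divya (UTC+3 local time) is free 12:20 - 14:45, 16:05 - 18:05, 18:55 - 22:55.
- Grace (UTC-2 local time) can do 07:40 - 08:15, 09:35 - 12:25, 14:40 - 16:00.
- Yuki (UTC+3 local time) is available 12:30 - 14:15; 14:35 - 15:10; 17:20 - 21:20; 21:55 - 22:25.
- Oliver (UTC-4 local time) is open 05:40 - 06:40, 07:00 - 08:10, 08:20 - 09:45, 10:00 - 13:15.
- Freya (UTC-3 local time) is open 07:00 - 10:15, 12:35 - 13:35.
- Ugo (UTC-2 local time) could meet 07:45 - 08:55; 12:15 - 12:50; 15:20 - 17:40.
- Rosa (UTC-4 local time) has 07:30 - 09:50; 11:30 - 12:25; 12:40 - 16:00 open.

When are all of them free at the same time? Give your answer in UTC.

Divya in UTC: 09:20-11:45, 13:05-15:05, 15:55-19:55 (subtract 3h to convert from UTC+3).
Grace in UTC: 09:40-10:15, 11:35-14:25, 16:40-18:00 (add 2h to convert from UTC-2).
Yuki in UTC: 09:30-11:15, 11:35-12:10, 14:20-18:20, 18:55-19:25 (subtract 3h to convert from UTC+3).
Oliver in UTC: 09:40-10:40, 11:00-12:10, 12:20-13:45, 14:00-17:15 (add 4h to convert from UTC-4).
Freya in UTC: 10:00-13:15, 15:35-16:35 (add 3h to convert from UTC-3).
Ugo in UTC: 09:45-10:55, 14:15-14:50, 17:20-19:40 (add 2h to convert from UTC-2).
Rosa in UTC: 11:30-13:50, 15:30-16:25, 16:40-20:00 (add 4h to convert from UTC-4).
Divya ∩ Grace: 09:40-10:15, 11:35-11:45, 13:05-14:25, 16:40-18:00.
Divya ∩ Grace ∩ Yuki: 09:40-10:15, 11:35-11:45, 14:20-14:25, 16:40-18:00.
Divya ∩ Grace ∩ Yuki ∩ Oliver: 09:40-10:15, 11:35-11:45, 14:20-14:25, 16:40-17:15.
Divya ∩ Grace ∩ Yuki ∩ Oliver ∩ Freya: 10:00-10:15, 11:35-11:45.
Divya ∩ Grace ∩ Yuki ∩ Oliver ∩ Freya ∩ Ugo: 10:00-10:15.
Divya ∩ Grace ∩ Yuki ∩ Oliver ∩ Freya ∩ Ugo ∩ Rosa: ∅.
There is no time when everyone is free.

none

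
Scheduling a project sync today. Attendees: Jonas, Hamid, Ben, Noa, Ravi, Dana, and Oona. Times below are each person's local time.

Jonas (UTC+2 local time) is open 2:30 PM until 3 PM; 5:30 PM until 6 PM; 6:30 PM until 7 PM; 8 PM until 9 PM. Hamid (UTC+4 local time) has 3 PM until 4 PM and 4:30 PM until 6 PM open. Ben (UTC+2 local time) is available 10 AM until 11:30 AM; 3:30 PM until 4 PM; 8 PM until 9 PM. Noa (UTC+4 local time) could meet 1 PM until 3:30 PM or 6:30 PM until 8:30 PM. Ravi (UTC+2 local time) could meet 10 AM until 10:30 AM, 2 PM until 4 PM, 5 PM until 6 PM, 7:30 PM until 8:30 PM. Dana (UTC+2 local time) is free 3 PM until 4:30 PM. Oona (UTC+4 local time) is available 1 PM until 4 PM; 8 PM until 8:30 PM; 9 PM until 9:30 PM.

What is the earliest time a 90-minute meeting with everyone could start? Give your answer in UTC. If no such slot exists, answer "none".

Jonas in UTC: 12:30-13:00, 15:30-16:00, 16:30-17:00, 18:00-19:00 (subtract 2h to convert from UTC+2).
Hamid in UTC: 11:00-12:00, 12:30-14:00 (subtract 4h to convert from UTC+4).
Ben in UTC: 08:00-09:30, 13:30-14:00, 18:00-19:00 (subtract 2h to convert from UTC+2).
Noa in UTC: 09:00-11:30, 14:30-16:30 (subtract 4h to convert from UTC+4).
Ravi in UTC: 08:00-08:30, 12:00-14:00, 15:00-16:00, 17:30-18:30 (subtract 2h to convert from UTC+2).
Dana in UTC: 13:00-14:30 (subtract 2h to convert from UTC+2).
Oona in UTC: 09:00-12:00, 16:00-16:30, 17:00-17:30 (subtract 4h to convert from UTC+4).
Jonas ∩ Hamid: 12:30-13:00.
Jonas ∩ Hamid ∩ Ben: ∅.
Jonas ∩ Hamid ∩ Ben ∩ Noa: ∅.
Jonas ∩ Hamid ∩ Ben ∩ Noa ∩ Ravi: ∅.
Jonas ∩ Hamid ∩ Ben ∩ Noa ∩ Ravi ∩ Dana: ∅.
Jonas ∩ Hamid ∩ Ben ∩ Noa ∩ Ravi ∩ Dana ∩ Oona: ∅.
There is no time when everyone is free.
No common window is at least 90 minutes long.

none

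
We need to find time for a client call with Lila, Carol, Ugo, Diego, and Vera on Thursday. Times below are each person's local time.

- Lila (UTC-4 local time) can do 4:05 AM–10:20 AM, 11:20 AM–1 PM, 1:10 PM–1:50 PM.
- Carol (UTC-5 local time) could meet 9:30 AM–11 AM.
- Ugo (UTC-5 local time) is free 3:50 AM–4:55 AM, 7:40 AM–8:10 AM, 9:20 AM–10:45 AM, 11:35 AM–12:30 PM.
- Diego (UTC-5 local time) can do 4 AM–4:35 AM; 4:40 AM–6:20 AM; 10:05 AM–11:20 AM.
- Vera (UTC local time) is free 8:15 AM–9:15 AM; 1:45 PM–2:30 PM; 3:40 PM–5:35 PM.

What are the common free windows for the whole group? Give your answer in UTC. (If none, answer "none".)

Lila in UTC: 08:05-14:20, 15:20-17:00, 17:10-17:50 (add 4h to convert from UTC-4).
Carol in UTC: 14:30-16:00 (add 5h to convert from UTC-5).
Ugo in UTC: 08:50-09:55, 12:40-13:10, 14:20-15:45, 16:35-17:30 (add 5h to convert from UTC-5).
Diego in UTC: 09:00-09:35, 09:40-11:20, 15:05-16:20 (add 5h to convert from UTC-5).
Vera in UTC: 08:15-09:15, 13:45-14:30, 15:40-17:35.
Lila ∩ Carol: 15:20-16:00.
Lila ∩ Carol ∩ Ugo: 15:20-15:45.
Lila ∩ Carol ∩ Ugo ∩ Diego: 15:20-15:45.
Lila ∩ Carol ∩ Ugo ∩ Diego ∩ Vera: 15:40-15:45.

15:40-15:45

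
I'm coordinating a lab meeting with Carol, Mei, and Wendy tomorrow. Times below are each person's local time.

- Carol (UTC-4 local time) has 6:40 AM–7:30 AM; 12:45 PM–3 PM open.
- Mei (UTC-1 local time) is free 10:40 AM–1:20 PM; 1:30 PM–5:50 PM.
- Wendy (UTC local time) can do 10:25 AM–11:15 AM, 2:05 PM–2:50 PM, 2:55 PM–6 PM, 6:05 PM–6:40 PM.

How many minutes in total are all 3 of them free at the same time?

Carol in UTC: 10:40-11:30, 16:45-19:00 (add 4h to convert from UTC-4).
Mei in UTC: 11:40-14:20, 14:30-18:50 (add 1h to convert from UTC-1).
Wendy in UTC: 10:25-11:15, 14:05-14:50, 14:55-18:00, 18:05-18:40.
Carol ∩ Mei: 16:45-18:50.
Carol ∩ Mei ∩ Wendy: 16:45-18:00, 18:05-18:40.
Summing the common windows: 75 + 35 = 110 minutes.

110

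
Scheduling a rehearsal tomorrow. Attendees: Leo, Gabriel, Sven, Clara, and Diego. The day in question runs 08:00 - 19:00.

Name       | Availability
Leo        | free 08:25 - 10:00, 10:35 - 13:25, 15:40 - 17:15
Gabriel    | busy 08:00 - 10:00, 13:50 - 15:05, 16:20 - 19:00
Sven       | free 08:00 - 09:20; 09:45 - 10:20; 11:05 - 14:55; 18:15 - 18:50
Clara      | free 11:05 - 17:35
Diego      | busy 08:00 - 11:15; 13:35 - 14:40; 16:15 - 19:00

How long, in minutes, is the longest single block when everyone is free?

Leo free: 08:25-10:00, 10:35-13:25, 15:40-17:15.
Gabriel free: 10:00-13:50, 15:05-16:20 (invert busy blocks within the working day).
Sven free: 08:00-09:20, 09:45-10:20, 11:05-14:55, 18:15-18:50.
Clara free: 11:05-17:35.
Diego free: 11:15-13:35, 14:40-16:15 (invert busy blocks within the working day).
Leo ∩ Gabriel: 10:35-13:25, 15:40-16:20.
Leo ∩ Gabriel ∩ Sven: 11:05-13:25.
Leo ∩ Gabriel ∩ Sven ∩ Clara: 11:05-13:25.
Leo ∩ Gabriel ∩ Sven ∩ Clara ∩ Diego: 11:15-13:25.
The longest is 11:15-13:25 at 130 minutes.

130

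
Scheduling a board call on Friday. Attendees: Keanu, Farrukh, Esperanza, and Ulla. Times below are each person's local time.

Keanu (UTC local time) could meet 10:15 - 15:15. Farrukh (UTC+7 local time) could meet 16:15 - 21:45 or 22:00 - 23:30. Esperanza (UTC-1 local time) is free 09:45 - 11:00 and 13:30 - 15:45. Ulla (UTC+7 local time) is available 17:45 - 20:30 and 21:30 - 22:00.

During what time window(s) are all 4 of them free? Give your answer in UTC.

Keanu in UTC: 10:15-15:15.
Farrukh in UTC: 09:15-14:45, 15:00-16:30 (subtract 7h to convert from UTC+7).
Esperanza in UTC: 10:45-12:00, 14:30-16:45 (add 1h to convert from UTC-1).
Ulla in UTC: 10:45-13:30, 14:30-15:00 (subtract 7h to convert from UTC+7).
Keanu ∩ Farrukh: 10:15-14:45, 15:00-15:15.
Keanu ∩ Farrukh ∩ Esperanza: 10:45-12:00, 14:30-14:45, 15:00-15:15.
Keanu ∩ Farrukh ∩ Esperanza ∩ Ulla: 10:45-12:00, 14:30-14:45.

10:45-12:00, 14:30-14:45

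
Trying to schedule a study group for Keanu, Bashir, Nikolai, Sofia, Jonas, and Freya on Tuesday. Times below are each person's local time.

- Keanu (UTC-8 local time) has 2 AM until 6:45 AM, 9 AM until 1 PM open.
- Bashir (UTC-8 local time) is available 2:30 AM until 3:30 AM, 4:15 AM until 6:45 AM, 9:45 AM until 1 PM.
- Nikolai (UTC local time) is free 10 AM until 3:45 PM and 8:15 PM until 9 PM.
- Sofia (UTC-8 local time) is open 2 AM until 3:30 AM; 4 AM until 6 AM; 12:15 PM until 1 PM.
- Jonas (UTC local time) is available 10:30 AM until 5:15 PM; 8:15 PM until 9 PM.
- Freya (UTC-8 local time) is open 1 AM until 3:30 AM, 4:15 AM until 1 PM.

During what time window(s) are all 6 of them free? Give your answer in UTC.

10:30-11:30, 12:15-14:00, 20:15-21:00

Keanu in UTC: 10:00-14:45, 17:00-21:00 (add 8h to convert from UTC-8).
Bashir in UTC: 10:30-11:30, 12:15-14:45, 17:45-21:00 (add 8h to convert from UTC-8).
Nikolai in UTC: 10:00-15:45, 20:15-21:00.
Sofia in UTC: 10:00-11:30, 12:00-14:00, 20:15-21:00 (add 8h to convert from UTC-8).
Jonas in UTC: 10:30-17:15, 20:15-21:00.
Freya in UTC: 09:00-11:30, 12:15-21:00 (add 8h to convert from UTC-8).
Keanu ∩ Bashir: 10:30-11:30, 12:15-14:45, 17:45-21:00.
Keanu ∩ Bashir ∩ Nikolai: 10:30-11:30, 12:15-14:45, 20:15-21:00.
Keanu ∩ Bashir ∩ Nikolai ∩ Sofia: 10:30-11:30, 12:15-14:00, 20:15-21:00.
Keanu ∩ Bashir ∩ Nikolai ∩ Sofia ∩ Jonas: 10:30-11:30, 12:15-14:00, 20:15-21:00.
Keanu ∩ Bashir ∩ Nikolai ∩ Sofia ∩ Jonas ∩ Freya: 10:30-11:30, 12:15-14:00, 20:15-21:00.
Those are the intersection windows.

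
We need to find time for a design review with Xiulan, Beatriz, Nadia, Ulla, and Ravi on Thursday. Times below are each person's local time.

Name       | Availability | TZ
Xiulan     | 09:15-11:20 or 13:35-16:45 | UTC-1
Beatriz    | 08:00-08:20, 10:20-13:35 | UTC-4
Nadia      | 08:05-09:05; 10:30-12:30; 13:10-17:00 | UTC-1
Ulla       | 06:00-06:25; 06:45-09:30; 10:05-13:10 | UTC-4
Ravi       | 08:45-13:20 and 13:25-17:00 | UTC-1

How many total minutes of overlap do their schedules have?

175

Xiulan in UTC: 10:15-12:20, 14:35-17:45 (add 1h to convert from UTC-1).
Beatriz in UTC: 12:00-12:20, 14:20-17:35 (add 4h to convert from UTC-4).
Nadia in UTC: 09:05-10:05, 11:30-13:30, 14:10-18:00 (add 1h to convert from UTC-1).
Ulla in UTC: 10:00-10:25, 10:45-13:30, 14:05-17:10 (add 4h to convert from UTC-4).
Ravi in UTC: 09:45-14:20, 14:25-18:00 (add 1h to convert from UTC-1).
Xiulan ∩ Beatriz: 12:00-12:20, 14:35-17:35.
Xiulan ∩ Beatriz ∩ Nadia: 12:00-12:20, 14:35-17:35.
Xiulan ∩ Beatriz ∩ Nadia ∩ Ulla: 12:00-12:20, 14:35-17:10.
Xiulan ∩ Beatriz ∩ Nadia ∩ Ulla ∩ Ravi: 12:00-12:20, 14:35-17:10.
Summing the common windows: 20 + 155 = 175 minutes.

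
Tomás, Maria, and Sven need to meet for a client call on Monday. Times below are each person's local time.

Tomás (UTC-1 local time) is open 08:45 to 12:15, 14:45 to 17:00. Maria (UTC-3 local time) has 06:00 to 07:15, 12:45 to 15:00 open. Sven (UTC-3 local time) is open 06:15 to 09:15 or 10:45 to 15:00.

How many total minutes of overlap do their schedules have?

165

Tomás in UTC: 09:45-13:15, 15:45-18:00 (add 1h to convert from UTC-1).
Maria in UTC: 09:00-10:15, 15:45-18:00 (add 3h to convert from UTC-3).
Sven in UTC: 09:15-12:15, 13:45-18:00 (add 3h to convert from UTC-3).
Tomás ∩ Maria: 09:45-10:15, 15:45-18:00.
Tomás ∩ Maria ∩ Sven: 09:45-10:15, 15:45-18:00.
Summing the common windows: 30 + 135 = 165 minutes.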